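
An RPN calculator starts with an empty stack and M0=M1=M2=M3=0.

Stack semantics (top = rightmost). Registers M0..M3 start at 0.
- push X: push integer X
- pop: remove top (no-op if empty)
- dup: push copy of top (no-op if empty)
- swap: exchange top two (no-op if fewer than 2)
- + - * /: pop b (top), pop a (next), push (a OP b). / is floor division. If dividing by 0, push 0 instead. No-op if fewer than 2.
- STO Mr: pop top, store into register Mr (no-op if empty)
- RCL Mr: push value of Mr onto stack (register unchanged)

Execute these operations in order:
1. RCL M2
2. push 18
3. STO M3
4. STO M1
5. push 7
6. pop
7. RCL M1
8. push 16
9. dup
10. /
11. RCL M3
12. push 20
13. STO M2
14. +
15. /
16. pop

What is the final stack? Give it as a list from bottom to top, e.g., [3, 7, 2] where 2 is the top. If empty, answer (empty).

After op 1 (RCL M2): stack=[0] mem=[0,0,0,0]
After op 2 (push 18): stack=[0,18] mem=[0,0,0,0]
After op 3 (STO M3): stack=[0] mem=[0,0,0,18]
After op 4 (STO M1): stack=[empty] mem=[0,0,0,18]
After op 5 (push 7): stack=[7] mem=[0,0,0,18]
After op 6 (pop): stack=[empty] mem=[0,0,0,18]
After op 7 (RCL M1): stack=[0] mem=[0,0,0,18]
After op 8 (push 16): stack=[0,16] mem=[0,0,0,18]
After op 9 (dup): stack=[0,16,16] mem=[0,0,0,18]
After op 10 (/): stack=[0,1] mem=[0,0,0,18]
After op 11 (RCL M3): stack=[0,1,18] mem=[0,0,0,18]
After op 12 (push 20): stack=[0,1,18,20] mem=[0,0,0,18]
After op 13 (STO M2): stack=[0,1,18] mem=[0,0,20,18]
After op 14 (+): stack=[0,19] mem=[0,0,20,18]
After op 15 (/): stack=[0] mem=[0,0,20,18]
After op 16 (pop): stack=[empty] mem=[0,0,20,18]

Answer: (empty)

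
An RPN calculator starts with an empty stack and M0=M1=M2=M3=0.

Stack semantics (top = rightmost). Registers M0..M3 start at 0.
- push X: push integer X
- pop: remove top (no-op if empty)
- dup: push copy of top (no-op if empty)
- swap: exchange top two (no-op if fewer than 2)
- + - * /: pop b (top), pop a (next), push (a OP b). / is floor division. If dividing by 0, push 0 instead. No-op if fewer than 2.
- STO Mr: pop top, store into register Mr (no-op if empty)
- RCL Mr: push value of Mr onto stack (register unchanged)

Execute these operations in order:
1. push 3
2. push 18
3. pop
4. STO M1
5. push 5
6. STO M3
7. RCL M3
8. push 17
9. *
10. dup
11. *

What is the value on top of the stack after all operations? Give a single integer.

Answer: 7225

Derivation:
After op 1 (push 3): stack=[3] mem=[0,0,0,0]
After op 2 (push 18): stack=[3,18] mem=[0,0,0,0]
After op 3 (pop): stack=[3] mem=[0,0,0,0]
After op 4 (STO M1): stack=[empty] mem=[0,3,0,0]
After op 5 (push 5): stack=[5] mem=[0,3,0,0]
After op 6 (STO M3): stack=[empty] mem=[0,3,0,5]
After op 7 (RCL M3): stack=[5] mem=[0,3,0,5]
After op 8 (push 17): stack=[5,17] mem=[0,3,0,5]
After op 9 (*): stack=[85] mem=[0,3,0,5]
After op 10 (dup): stack=[85,85] mem=[0,3,0,5]
After op 11 (*): stack=[7225] mem=[0,3,0,5]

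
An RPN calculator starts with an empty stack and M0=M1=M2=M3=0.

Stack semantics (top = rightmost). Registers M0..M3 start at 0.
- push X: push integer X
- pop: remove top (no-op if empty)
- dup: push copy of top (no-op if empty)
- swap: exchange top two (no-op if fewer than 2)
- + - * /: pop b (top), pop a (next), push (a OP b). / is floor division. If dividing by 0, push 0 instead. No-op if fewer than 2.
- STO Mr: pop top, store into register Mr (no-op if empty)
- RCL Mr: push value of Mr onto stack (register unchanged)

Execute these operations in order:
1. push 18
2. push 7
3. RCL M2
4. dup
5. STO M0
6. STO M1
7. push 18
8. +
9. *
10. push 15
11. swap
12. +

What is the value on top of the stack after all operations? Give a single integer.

After op 1 (push 18): stack=[18] mem=[0,0,0,0]
After op 2 (push 7): stack=[18,7] mem=[0,0,0,0]
After op 3 (RCL M2): stack=[18,7,0] mem=[0,0,0,0]
After op 4 (dup): stack=[18,7,0,0] mem=[0,0,0,0]
After op 5 (STO M0): stack=[18,7,0] mem=[0,0,0,0]
After op 6 (STO M1): stack=[18,7] mem=[0,0,0,0]
After op 7 (push 18): stack=[18,7,18] mem=[0,0,0,0]
After op 8 (+): stack=[18,25] mem=[0,0,0,0]
After op 9 (*): stack=[450] mem=[0,0,0,0]
After op 10 (push 15): stack=[450,15] mem=[0,0,0,0]
After op 11 (swap): stack=[15,450] mem=[0,0,0,0]
After op 12 (+): stack=[465] mem=[0,0,0,0]

Answer: 465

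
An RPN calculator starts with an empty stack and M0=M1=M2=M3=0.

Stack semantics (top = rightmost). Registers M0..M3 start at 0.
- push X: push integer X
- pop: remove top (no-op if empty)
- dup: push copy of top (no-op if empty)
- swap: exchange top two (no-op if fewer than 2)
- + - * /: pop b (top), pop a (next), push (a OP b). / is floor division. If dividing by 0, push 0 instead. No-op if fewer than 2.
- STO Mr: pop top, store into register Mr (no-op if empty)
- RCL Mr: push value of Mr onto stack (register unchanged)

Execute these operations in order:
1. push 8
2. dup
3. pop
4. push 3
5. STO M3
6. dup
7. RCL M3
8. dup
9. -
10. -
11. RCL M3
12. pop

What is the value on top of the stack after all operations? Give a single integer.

Answer: 8

Derivation:
After op 1 (push 8): stack=[8] mem=[0,0,0,0]
After op 2 (dup): stack=[8,8] mem=[0,0,0,0]
After op 3 (pop): stack=[8] mem=[0,0,0,0]
After op 4 (push 3): stack=[8,3] mem=[0,0,0,0]
After op 5 (STO M3): stack=[8] mem=[0,0,0,3]
After op 6 (dup): stack=[8,8] mem=[0,0,0,3]
After op 7 (RCL M3): stack=[8,8,3] mem=[0,0,0,3]
After op 8 (dup): stack=[8,8,3,3] mem=[0,0,0,3]
After op 9 (-): stack=[8,8,0] mem=[0,0,0,3]
After op 10 (-): stack=[8,8] mem=[0,0,0,3]
After op 11 (RCL M3): stack=[8,8,3] mem=[0,0,0,3]
After op 12 (pop): stack=[8,8] mem=[0,0,0,3]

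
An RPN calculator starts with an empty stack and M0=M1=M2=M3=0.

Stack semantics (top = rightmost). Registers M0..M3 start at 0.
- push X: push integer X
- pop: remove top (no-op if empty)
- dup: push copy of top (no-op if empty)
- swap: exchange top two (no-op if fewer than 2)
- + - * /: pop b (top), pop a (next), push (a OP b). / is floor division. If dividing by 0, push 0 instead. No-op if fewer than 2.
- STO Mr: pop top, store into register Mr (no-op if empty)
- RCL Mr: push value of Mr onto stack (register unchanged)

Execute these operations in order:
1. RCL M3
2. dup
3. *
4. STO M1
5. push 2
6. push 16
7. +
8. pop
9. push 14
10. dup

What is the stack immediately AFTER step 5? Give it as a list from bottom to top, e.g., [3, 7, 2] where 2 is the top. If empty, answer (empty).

After op 1 (RCL M3): stack=[0] mem=[0,0,0,0]
After op 2 (dup): stack=[0,0] mem=[0,0,0,0]
After op 3 (*): stack=[0] mem=[0,0,0,0]
After op 4 (STO M1): stack=[empty] mem=[0,0,0,0]
After op 5 (push 2): stack=[2] mem=[0,0,0,0]

[2]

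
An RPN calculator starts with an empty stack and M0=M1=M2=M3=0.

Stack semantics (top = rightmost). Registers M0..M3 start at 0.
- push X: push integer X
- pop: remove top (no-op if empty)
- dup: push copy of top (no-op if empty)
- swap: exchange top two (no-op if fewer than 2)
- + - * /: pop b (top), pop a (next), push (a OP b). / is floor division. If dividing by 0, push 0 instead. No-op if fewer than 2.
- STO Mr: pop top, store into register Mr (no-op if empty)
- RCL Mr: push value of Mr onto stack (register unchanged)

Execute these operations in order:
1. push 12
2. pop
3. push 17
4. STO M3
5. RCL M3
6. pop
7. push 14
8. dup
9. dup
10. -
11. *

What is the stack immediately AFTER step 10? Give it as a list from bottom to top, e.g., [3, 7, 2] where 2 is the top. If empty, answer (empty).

After op 1 (push 12): stack=[12] mem=[0,0,0,0]
After op 2 (pop): stack=[empty] mem=[0,0,0,0]
After op 3 (push 17): stack=[17] mem=[0,0,0,0]
After op 4 (STO M3): stack=[empty] mem=[0,0,0,17]
After op 5 (RCL M3): stack=[17] mem=[0,0,0,17]
After op 6 (pop): stack=[empty] mem=[0,0,0,17]
After op 7 (push 14): stack=[14] mem=[0,0,0,17]
After op 8 (dup): stack=[14,14] mem=[0,0,0,17]
After op 9 (dup): stack=[14,14,14] mem=[0,0,0,17]
After op 10 (-): stack=[14,0] mem=[0,0,0,17]

[14, 0]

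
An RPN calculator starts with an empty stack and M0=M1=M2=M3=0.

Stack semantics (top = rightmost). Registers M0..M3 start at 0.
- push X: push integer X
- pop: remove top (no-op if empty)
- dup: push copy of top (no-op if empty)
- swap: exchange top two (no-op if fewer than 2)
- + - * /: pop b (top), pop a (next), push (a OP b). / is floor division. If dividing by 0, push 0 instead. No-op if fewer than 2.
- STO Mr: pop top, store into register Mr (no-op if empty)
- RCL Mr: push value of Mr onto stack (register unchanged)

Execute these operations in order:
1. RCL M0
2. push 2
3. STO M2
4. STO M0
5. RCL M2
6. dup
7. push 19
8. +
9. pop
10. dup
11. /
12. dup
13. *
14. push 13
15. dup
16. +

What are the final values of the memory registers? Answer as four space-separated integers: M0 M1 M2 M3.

After op 1 (RCL M0): stack=[0] mem=[0,0,0,0]
After op 2 (push 2): stack=[0,2] mem=[0,0,0,0]
After op 3 (STO M2): stack=[0] mem=[0,0,2,0]
After op 4 (STO M0): stack=[empty] mem=[0,0,2,0]
After op 5 (RCL M2): stack=[2] mem=[0,0,2,0]
After op 6 (dup): stack=[2,2] mem=[0,0,2,0]
After op 7 (push 19): stack=[2,2,19] mem=[0,0,2,0]
After op 8 (+): stack=[2,21] mem=[0,0,2,0]
After op 9 (pop): stack=[2] mem=[0,0,2,0]
After op 10 (dup): stack=[2,2] mem=[0,0,2,0]
After op 11 (/): stack=[1] mem=[0,0,2,0]
After op 12 (dup): stack=[1,1] mem=[0,0,2,0]
After op 13 (*): stack=[1] mem=[0,0,2,0]
After op 14 (push 13): stack=[1,13] mem=[0,0,2,0]
After op 15 (dup): stack=[1,13,13] mem=[0,0,2,0]
After op 16 (+): stack=[1,26] mem=[0,0,2,0]

Answer: 0 0 2 0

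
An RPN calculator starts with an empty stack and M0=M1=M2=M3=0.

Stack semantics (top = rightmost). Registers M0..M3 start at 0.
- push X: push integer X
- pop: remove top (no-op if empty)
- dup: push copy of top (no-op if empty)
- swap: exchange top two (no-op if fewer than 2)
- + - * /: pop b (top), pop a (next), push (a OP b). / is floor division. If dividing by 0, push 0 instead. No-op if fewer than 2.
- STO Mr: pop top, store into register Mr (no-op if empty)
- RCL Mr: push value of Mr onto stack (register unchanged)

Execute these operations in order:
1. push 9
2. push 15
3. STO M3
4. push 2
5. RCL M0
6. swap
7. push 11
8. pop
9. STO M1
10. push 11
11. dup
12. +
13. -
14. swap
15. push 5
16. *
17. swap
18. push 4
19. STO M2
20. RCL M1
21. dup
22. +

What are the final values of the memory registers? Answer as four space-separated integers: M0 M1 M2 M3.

After op 1 (push 9): stack=[9] mem=[0,0,0,0]
After op 2 (push 15): stack=[9,15] mem=[0,0,0,0]
After op 3 (STO M3): stack=[9] mem=[0,0,0,15]
After op 4 (push 2): stack=[9,2] mem=[0,0,0,15]
After op 5 (RCL M0): stack=[9,2,0] mem=[0,0,0,15]
After op 6 (swap): stack=[9,0,2] mem=[0,0,0,15]
After op 7 (push 11): stack=[9,0,2,11] mem=[0,0,0,15]
After op 8 (pop): stack=[9,0,2] mem=[0,0,0,15]
After op 9 (STO M1): stack=[9,0] mem=[0,2,0,15]
After op 10 (push 11): stack=[9,0,11] mem=[0,2,0,15]
After op 11 (dup): stack=[9,0,11,11] mem=[0,2,0,15]
After op 12 (+): stack=[9,0,22] mem=[0,2,0,15]
After op 13 (-): stack=[9,-22] mem=[0,2,0,15]
After op 14 (swap): stack=[-22,9] mem=[0,2,0,15]
After op 15 (push 5): stack=[-22,9,5] mem=[0,2,0,15]
After op 16 (*): stack=[-22,45] mem=[0,2,0,15]
After op 17 (swap): stack=[45,-22] mem=[0,2,0,15]
After op 18 (push 4): stack=[45,-22,4] mem=[0,2,0,15]
After op 19 (STO M2): stack=[45,-22] mem=[0,2,4,15]
After op 20 (RCL M1): stack=[45,-22,2] mem=[0,2,4,15]
After op 21 (dup): stack=[45,-22,2,2] mem=[0,2,4,15]
After op 22 (+): stack=[45,-22,4] mem=[0,2,4,15]

Answer: 0 2 4 15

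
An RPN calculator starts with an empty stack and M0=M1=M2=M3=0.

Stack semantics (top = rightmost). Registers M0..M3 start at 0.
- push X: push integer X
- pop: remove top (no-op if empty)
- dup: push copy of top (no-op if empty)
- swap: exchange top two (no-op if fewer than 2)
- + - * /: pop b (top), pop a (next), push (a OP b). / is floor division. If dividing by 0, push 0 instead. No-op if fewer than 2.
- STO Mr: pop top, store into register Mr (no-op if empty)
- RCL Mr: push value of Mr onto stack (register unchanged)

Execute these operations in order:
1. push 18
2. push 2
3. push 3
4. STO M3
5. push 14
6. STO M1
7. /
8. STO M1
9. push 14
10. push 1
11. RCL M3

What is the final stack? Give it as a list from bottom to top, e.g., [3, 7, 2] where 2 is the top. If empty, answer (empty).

Answer: [14, 1, 3]

Derivation:
After op 1 (push 18): stack=[18] mem=[0,0,0,0]
After op 2 (push 2): stack=[18,2] mem=[0,0,0,0]
After op 3 (push 3): stack=[18,2,3] mem=[0,0,0,0]
After op 4 (STO M3): stack=[18,2] mem=[0,0,0,3]
After op 5 (push 14): stack=[18,2,14] mem=[0,0,0,3]
After op 6 (STO M1): stack=[18,2] mem=[0,14,0,3]
After op 7 (/): stack=[9] mem=[0,14,0,3]
After op 8 (STO M1): stack=[empty] mem=[0,9,0,3]
After op 9 (push 14): stack=[14] mem=[0,9,0,3]
After op 10 (push 1): stack=[14,1] mem=[0,9,0,3]
After op 11 (RCL M3): stack=[14,1,3] mem=[0,9,0,3]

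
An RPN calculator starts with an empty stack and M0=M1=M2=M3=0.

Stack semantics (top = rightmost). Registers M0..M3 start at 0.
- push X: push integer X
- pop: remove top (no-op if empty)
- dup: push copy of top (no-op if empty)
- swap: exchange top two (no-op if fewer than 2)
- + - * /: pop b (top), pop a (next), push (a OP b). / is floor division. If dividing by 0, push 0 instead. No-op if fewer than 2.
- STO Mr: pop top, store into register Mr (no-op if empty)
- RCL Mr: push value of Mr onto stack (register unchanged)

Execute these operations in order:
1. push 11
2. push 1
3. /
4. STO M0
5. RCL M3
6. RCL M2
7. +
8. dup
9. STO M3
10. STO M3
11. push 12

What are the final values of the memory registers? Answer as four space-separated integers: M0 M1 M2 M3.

Answer: 11 0 0 0

Derivation:
After op 1 (push 11): stack=[11] mem=[0,0,0,0]
After op 2 (push 1): stack=[11,1] mem=[0,0,0,0]
After op 3 (/): stack=[11] mem=[0,0,0,0]
After op 4 (STO M0): stack=[empty] mem=[11,0,0,0]
After op 5 (RCL M3): stack=[0] mem=[11,0,0,0]
After op 6 (RCL M2): stack=[0,0] mem=[11,0,0,0]
After op 7 (+): stack=[0] mem=[11,0,0,0]
After op 8 (dup): stack=[0,0] mem=[11,0,0,0]
After op 9 (STO M3): stack=[0] mem=[11,0,0,0]
After op 10 (STO M3): stack=[empty] mem=[11,0,0,0]
After op 11 (push 12): stack=[12] mem=[11,0,0,0]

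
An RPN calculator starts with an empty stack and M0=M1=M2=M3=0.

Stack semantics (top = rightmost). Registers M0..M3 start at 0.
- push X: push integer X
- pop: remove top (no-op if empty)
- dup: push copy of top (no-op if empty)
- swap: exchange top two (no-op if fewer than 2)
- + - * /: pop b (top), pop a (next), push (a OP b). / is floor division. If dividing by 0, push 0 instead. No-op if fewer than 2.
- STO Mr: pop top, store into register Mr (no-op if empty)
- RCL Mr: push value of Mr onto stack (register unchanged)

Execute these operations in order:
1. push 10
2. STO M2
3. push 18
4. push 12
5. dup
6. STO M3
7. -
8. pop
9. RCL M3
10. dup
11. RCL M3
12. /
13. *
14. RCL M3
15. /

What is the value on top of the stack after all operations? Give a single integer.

After op 1 (push 10): stack=[10] mem=[0,0,0,0]
After op 2 (STO M2): stack=[empty] mem=[0,0,10,0]
After op 3 (push 18): stack=[18] mem=[0,0,10,0]
After op 4 (push 12): stack=[18,12] mem=[0,0,10,0]
After op 5 (dup): stack=[18,12,12] mem=[0,0,10,0]
After op 6 (STO M3): stack=[18,12] mem=[0,0,10,12]
After op 7 (-): stack=[6] mem=[0,0,10,12]
After op 8 (pop): stack=[empty] mem=[0,0,10,12]
After op 9 (RCL M3): stack=[12] mem=[0,0,10,12]
After op 10 (dup): stack=[12,12] mem=[0,0,10,12]
After op 11 (RCL M3): stack=[12,12,12] mem=[0,0,10,12]
After op 12 (/): stack=[12,1] mem=[0,0,10,12]
After op 13 (*): stack=[12] mem=[0,0,10,12]
After op 14 (RCL M3): stack=[12,12] mem=[0,0,10,12]
After op 15 (/): stack=[1] mem=[0,0,10,12]

Answer: 1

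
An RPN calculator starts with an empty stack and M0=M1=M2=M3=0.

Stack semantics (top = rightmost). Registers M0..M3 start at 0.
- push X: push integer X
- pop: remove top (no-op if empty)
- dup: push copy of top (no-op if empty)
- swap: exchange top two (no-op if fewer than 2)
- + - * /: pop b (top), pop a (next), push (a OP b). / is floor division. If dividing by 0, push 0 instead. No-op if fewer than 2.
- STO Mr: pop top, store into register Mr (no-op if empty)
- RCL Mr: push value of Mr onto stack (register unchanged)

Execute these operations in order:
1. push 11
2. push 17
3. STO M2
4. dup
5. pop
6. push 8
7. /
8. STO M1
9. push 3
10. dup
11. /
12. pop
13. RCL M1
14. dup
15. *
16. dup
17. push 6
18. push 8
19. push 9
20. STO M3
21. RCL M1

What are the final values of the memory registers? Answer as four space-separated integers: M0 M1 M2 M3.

Answer: 0 1 17 9

Derivation:
After op 1 (push 11): stack=[11] mem=[0,0,0,0]
After op 2 (push 17): stack=[11,17] mem=[0,0,0,0]
After op 3 (STO M2): stack=[11] mem=[0,0,17,0]
After op 4 (dup): stack=[11,11] mem=[0,0,17,0]
After op 5 (pop): stack=[11] mem=[0,0,17,0]
After op 6 (push 8): stack=[11,8] mem=[0,0,17,0]
After op 7 (/): stack=[1] mem=[0,0,17,0]
After op 8 (STO M1): stack=[empty] mem=[0,1,17,0]
After op 9 (push 3): stack=[3] mem=[0,1,17,0]
After op 10 (dup): stack=[3,3] mem=[0,1,17,0]
After op 11 (/): stack=[1] mem=[0,1,17,0]
After op 12 (pop): stack=[empty] mem=[0,1,17,0]
After op 13 (RCL M1): stack=[1] mem=[0,1,17,0]
After op 14 (dup): stack=[1,1] mem=[0,1,17,0]
After op 15 (*): stack=[1] mem=[0,1,17,0]
After op 16 (dup): stack=[1,1] mem=[0,1,17,0]
After op 17 (push 6): stack=[1,1,6] mem=[0,1,17,0]
After op 18 (push 8): stack=[1,1,6,8] mem=[0,1,17,0]
After op 19 (push 9): stack=[1,1,6,8,9] mem=[0,1,17,0]
After op 20 (STO M3): stack=[1,1,6,8] mem=[0,1,17,9]
After op 21 (RCL M1): stack=[1,1,6,8,1] mem=[0,1,17,9]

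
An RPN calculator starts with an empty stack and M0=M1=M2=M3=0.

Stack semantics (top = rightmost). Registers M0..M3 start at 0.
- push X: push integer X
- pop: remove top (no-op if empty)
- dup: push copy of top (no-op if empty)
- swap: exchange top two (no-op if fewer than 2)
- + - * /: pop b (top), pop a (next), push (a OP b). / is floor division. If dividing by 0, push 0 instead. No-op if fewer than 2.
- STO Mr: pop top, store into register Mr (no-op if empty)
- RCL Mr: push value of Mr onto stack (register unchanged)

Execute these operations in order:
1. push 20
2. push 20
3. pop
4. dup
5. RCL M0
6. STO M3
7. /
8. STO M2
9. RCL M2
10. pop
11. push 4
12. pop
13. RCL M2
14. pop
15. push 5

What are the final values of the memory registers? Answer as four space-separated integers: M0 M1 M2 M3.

Answer: 0 0 1 0

Derivation:
After op 1 (push 20): stack=[20] mem=[0,0,0,0]
After op 2 (push 20): stack=[20,20] mem=[0,0,0,0]
After op 3 (pop): stack=[20] mem=[0,0,0,0]
After op 4 (dup): stack=[20,20] mem=[0,0,0,0]
After op 5 (RCL M0): stack=[20,20,0] mem=[0,0,0,0]
After op 6 (STO M3): stack=[20,20] mem=[0,0,0,0]
After op 7 (/): stack=[1] mem=[0,0,0,0]
After op 8 (STO M2): stack=[empty] mem=[0,0,1,0]
After op 9 (RCL M2): stack=[1] mem=[0,0,1,0]
After op 10 (pop): stack=[empty] mem=[0,0,1,0]
After op 11 (push 4): stack=[4] mem=[0,0,1,0]
After op 12 (pop): stack=[empty] mem=[0,0,1,0]
After op 13 (RCL M2): stack=[1] mem=[0,0,1,0]
After op 14 (pop): stack=[empty] mem=[0,0,1,0]
After op 15 (push 5): stack=[5] mem=[0,0,1,0]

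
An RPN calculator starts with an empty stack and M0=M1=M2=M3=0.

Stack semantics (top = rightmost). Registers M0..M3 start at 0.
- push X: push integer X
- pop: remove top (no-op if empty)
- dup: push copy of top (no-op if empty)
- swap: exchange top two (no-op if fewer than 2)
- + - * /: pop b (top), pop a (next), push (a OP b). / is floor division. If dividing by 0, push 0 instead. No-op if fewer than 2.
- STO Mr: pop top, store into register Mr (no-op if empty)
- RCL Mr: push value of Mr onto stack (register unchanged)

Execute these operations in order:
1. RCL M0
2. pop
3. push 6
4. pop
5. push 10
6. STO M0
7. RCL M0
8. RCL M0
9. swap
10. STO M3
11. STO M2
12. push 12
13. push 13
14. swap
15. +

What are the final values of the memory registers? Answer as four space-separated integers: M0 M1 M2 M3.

After op 1 (RCL M0): stack=[0] mem=[0,0,0,0]
After op 2 (pop): stack=[empty] mem=[0,0,0,0]
After op 3 (push 6): stack=[6] mem=[0,0,0,0]
After op 4 (pop): stack=[empty] mem=[0,0,0,0]
After op 5 (push 10): stack=[10] mem=[0,0,0,0]
After op 6 (STO M0): stack=[empty] mem=[10,0,0,0]
After op 7 (RCL M0): stack=[10] mem=[10,0,0,0]
After op 8 (RCL M0): stack=[10,10] mem=[10,0,0,0]
After op 9 (swap): stack=[10,10] mem=[10,0,0,0]
After op 10 (STO M3): stack=[10] mem=[10,0,0,10]
After op 11 (STO M2): stack=[empty] mem=[10,0,10,10]
After op 12 (push 12): stack=[12] mem=[10,0,10,10]
After op 13 (push 13): stack=[12,13] mem=[10,0,10,10]
After op 14 (swap): stack=[13,12] mem=[10,0,10,10]
After op 15 (+): stack=[25] mem=[10,0,10,10]

Answer: 10 0 10 10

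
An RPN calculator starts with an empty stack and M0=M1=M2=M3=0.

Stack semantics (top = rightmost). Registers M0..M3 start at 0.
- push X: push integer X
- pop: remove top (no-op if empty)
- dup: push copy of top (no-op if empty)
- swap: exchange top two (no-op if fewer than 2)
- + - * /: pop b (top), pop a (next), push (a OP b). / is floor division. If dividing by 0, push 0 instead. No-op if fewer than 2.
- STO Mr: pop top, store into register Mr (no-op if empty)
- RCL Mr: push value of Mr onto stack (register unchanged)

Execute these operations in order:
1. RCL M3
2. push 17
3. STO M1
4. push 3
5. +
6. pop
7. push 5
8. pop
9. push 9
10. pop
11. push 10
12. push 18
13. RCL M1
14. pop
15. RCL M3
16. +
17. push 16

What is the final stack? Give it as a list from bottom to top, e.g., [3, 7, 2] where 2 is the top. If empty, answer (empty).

After op 1 (RCL M3): stack=[0] mem=[0,0,0,0]
After op 2 (push 17): stack=[0,17] mem=[0,0,0,0]
After op 3 (STO M1): stack=[0] mem=[0,17,0,0]
After op 4 (push 3): stack=[0,3] mem=[0,17,0,0]
After op 5 (+): stack=[3] mem=[0,17,0,0]
After op 6 (pop): stack=[empty] mem=[0,17,0,0]
After op 7 (push 5): stack=[5] mem=[0,17,0,0]
After op 8 (pop): stack=[empty] mem=[0,17,0,0]
After op 9 (push 9): stack=[9] mem=[0,17,0,0]
After op 10 (pop): stack=[empty] mem=[0,17,0,0]
After op 11 (push 10): stack=[10] mem=[0,17,0,0]
After op 12 (push 18): stack=[10,18] mem=[0,17,0,0]
After op 13 (RCL M1): stack=[10,18,17] mem=[0,17,0,0]
After op 14 (pop): stack=[10,18] mem=[0,17,0,0]
After op 15 (RCL M3): stack=[10,18,0] mem=[0,17,0,0]
After op 16 (+): stack=[10,18] mem=[0,17,0,0]
After op 17 (push 16): stack=[10,18,16] mem=[0,17,0,0]

Answer: [10, 18, 16]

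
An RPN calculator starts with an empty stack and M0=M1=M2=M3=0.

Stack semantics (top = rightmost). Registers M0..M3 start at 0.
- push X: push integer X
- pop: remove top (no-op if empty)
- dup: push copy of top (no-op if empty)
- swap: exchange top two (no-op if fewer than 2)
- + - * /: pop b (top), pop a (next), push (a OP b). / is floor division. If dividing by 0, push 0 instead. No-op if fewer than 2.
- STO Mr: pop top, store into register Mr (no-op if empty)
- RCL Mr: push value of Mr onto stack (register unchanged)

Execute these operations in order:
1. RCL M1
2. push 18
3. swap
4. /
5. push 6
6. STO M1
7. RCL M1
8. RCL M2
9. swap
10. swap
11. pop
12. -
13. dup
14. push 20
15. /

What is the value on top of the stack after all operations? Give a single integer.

Answer: -1

Derivation:
After op 1 (RCL M1): stack=[0] mem=[0,0,0,0]
After op 2 (push 18): stack=[0,18] mem=[0,0,0,0]
After op 3 (swap): stack=[18,0] mem=[0,0,0,0]
After op 4 (/): stack=[0] mem=[0,0,0,0]
After op 5 (push 6): stack=[0,6] mem=[0,0,0,0]
After op 6 (STO M1): stack=[0] mem=[0,6,0,0]
After op 7 (RCL M1): stack=[0,6] mem=[0,6,0,0]
After op 8 (RCL M2): stack=[0,6,0] mem=[0,6,0,0]
After op 9 (swap): stack=[0,0,6] mem=[0,6,0,0]
After op 10 (swap): stack=[0,6,0] mem=[0,6,0,0]
After op 11 (pop): stack=[0,6] mem=[0,6,0,0]
After op 12 (-): stack=[-6] mem=[0,6,0,0]
After op 13 (dup): stack=[-6,-6] mem=[0,6,0,0]
After op 14 (push 20): stack=[-6,-6,20] mem=[0,6,0,0]
After op 15 (/): stack=[-6,-1] mem=[0,6,0,0]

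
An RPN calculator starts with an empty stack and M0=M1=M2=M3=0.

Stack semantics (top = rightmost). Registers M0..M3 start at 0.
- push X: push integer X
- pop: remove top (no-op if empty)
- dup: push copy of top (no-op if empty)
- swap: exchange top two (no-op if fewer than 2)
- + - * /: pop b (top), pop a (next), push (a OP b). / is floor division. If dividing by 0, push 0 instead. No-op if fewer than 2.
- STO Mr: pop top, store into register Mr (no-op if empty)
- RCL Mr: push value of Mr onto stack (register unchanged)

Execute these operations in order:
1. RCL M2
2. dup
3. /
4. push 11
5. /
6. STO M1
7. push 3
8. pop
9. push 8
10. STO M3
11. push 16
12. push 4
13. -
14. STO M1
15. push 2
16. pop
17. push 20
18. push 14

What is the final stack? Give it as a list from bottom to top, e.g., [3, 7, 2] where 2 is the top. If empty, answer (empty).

After op 1 (RCL M2): stack=[0] mem=[0,0,0,0]
After op 2 (dup): stack=[0,0] mem=[0,0,0,0]
After op 3 (/): stack=[0] mem=[0,0,0,0]
After op 4 (push 11): stack=[0,11] mem=[0,0,0,0]
After op 5 (/): stack=[0] mem=[0,0,0,0]
After op 6 (STO M1): stack=[empty] mem=[0,0,0,0]
After op 7 (push 3): stack=[3] mem=[0,0,0,0]
After op 8 (pop): stack=[empty] mem=[0,0,0,0]
After op 9 (push 8): stack=[8] mem=[0,0,0,0]
After op 10 (STO M3): stack=[empty] mem=[0,0,0,8]
After op 11 (push 16): stack=[16] mem=[0,0,0,8]
After op 12 (push 4): stack=[16,4] mem=[0,0,0,8]
After op 13 (-): stack=[12] mem=[0,0,0,8]
After op 14 (STO M1): stack=[empty] mem=[0,12,0,8]
After op 15 (push 2): stack=[2] mem=[0,12,0,8]
After op 16 (pop): stack=[empty] mem=[0,12,0,8]
After op 17 (push 20): stack=[20] mem=[0,12,0,8]
After op 18 (push 14): stack=[20,14] mem=[0,12,0,8]

Answer: [20, 14]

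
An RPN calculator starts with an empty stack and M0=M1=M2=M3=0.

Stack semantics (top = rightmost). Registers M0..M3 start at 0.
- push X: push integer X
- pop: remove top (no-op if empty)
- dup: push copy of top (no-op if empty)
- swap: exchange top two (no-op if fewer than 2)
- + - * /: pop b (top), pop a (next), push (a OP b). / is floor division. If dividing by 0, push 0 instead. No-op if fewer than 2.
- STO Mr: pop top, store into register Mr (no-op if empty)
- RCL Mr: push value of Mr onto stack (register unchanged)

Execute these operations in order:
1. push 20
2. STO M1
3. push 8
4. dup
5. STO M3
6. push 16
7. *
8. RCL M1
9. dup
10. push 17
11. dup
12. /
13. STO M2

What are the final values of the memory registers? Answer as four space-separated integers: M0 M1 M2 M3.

After op 1 (push 20): stack=[20] mem=[0,0,0,0]
After op 2 (STO M1): stack=[empty] mem=[0,20,0,0]
After op 3 (push 8): stack=[8] mem=[0,20,0,0]
After op 4 (dup): stack=[8,8] mem=[0,20,0,0]
After op 5 (STO M3): stack=[8] mem=[0,20,0,8]
After op 6 (push 16): stack=[8,16] mem=[0,20,0,8]
After op 7 (*): stack=[128] mem=[0,20,0,8]
After op 8 (RCL M1): stack=[128,20] mem=[0,20,0,8]
After op 9 (dup): stack=[128,20,20] mem=[0,20,0,8]
After op 10 (push 17): stack=[128,20,20,17] mem=[0,20,0,8]
After op 11 (dup): stack=[128,20,20,17,17] mem=[0,20,0,8]
After op 12 (/): stack=[128,20,20,1] mem=[0,20,0,8]
After op 13 (STO M2): stack=[128,20,20] mem=[0,20,1,8]

Answer: 0 20 1 8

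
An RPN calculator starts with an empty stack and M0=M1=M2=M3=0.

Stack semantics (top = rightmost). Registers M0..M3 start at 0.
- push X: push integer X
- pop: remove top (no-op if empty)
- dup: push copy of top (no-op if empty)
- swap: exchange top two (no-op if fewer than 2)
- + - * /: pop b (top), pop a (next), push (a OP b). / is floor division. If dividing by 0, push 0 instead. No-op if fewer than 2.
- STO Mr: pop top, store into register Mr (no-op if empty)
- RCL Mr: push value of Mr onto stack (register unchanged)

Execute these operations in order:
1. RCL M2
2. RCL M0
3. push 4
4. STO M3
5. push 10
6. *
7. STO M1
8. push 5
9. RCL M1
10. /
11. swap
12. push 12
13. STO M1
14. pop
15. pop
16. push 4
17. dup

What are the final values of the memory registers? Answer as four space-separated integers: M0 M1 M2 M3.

After op 1 (RCL M2): stack=[0] mem=[0,0,0,0]
After op 2 (RCL M0): stack=[0,0] mem=[0,0,0,0]
After op 3 (push 4): stack=[0,0,4] mem=[0,0,0,0]
After op 4 (STO M3): stack=[0,0] mem=[0,0,0,4]
After op 5 (push 10): stack=[0,0,10] mem=[0,0,0,4]
After op 6 (*): stack=[0,0] mem=[0,0,0,4]
After op 7 (STO M1): stack=[0] mem=[0,0,0,4]
After op 8 (push 5): stack=[0,5] mem=[0,0,0,4]
After op 9 (RCL M1): stack=[0,5,0] mem=[0,0,0,4]
After op 10 (/): stack=[0,0] mem=[0,0,0,4]
After op 11 (swap): stack=[0,0] mem=[0,0,0,4]
After op 12 (push 12): stack=[0,0,12] mem=[0,0,0,4]
After op 13 (STO M1): stack=[0,0] mem=[0,12,0,4]
After op 14 (pop): stack=[0] mem=[0,12,0,4]
After op 15 (pop): stack=[empty] mem=[0,12,0,4]
After op 16 (push 4): stack=[4] mem=[0,12,0,4]
After op 17 (dup): stack=[4,4] mem=[0,12,0,4]

Answer: 0 12 0 4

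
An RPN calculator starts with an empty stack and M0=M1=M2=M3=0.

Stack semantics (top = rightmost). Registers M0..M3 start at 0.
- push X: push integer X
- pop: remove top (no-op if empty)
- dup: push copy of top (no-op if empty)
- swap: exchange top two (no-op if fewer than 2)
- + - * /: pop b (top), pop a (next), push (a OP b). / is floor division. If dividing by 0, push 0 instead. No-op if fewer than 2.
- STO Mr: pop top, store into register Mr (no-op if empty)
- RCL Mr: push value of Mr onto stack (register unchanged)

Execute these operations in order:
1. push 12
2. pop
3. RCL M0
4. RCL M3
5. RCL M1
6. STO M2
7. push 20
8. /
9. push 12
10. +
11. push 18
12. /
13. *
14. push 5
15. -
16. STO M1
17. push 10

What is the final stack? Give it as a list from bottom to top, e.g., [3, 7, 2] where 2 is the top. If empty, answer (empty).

After op 1 (push 12): stack=[12] mem=[0,0,0,0]
After op 2 (pop): stack=[empty] mem=[0,0,0,0]
After op 3 (RCL M0): stack=[0] mem=[0,0,0,0]
After op 4 (RCL M3): stack=[0,0] mem=[0,0,0,0]
After op 5 (RCL M1): stack=[0,0,0] mem=[0,0,0,0]
After op 6 (STO M2): stack=[0,0] mem=[0,0,0,0]
After op 7 (push 20): stack=[0,0,20] mem=[0,0,0,0]
After op 8 (/): stack=[0,0] mem=[0,0,0,0]
After op 9 (push 12): stack=[0,0,12] mem=[0,0,0,0]
After op 10 (+): stack=[0,12] mem=[0,0,0,0]
After op 11 (push 18): stack=[0,12,18] mem=[0,0,0,0]
After op 12 (/): stack=[0,0] mem=[0,0,0,0]
After op 13 (*): stack=[0] mem=[0,0,0,0]
After op 14 (push 5): stack=[0,5] mem=[0,0,0,0]
After op 15 (-): stack=[-5] mem=[0,0,0,0]
After op 16 (STO M1): stack=[empty] mem=[0,-5,0,0]
After op 17 (push 10): stack=[10] mem=[0,-5,0,0]

Answer: [10]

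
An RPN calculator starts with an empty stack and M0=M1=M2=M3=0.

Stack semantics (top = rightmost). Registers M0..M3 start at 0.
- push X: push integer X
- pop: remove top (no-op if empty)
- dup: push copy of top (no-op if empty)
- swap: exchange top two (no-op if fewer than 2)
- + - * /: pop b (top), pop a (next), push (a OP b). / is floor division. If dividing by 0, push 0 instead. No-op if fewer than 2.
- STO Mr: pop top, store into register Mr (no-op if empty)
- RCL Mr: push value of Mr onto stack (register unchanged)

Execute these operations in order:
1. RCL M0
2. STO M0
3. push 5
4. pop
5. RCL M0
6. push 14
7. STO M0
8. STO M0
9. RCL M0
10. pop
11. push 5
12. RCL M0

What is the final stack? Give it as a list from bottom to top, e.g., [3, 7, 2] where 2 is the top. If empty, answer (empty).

After op 1 (RCL M0): stack=[0] mem=[0,0,0,0]
After op 2 (STO M0): stack=[empty] mem=[0,0,0,0]
After op 3 (push 5): stack=[5] mem=[0,0,0,0]
After op 4 (pop): stack=[empty] mem=[0,0,0,0]
After op 5 (RCL M0): stack=[0] mem=[0,0,0,0]
After op 6 (push 14): stack=[0,14] mem=[0,0,0,0]
After op 7 (STO M0): stack=[0] mem=[14,0,0,0]
After op 8 (STO M0): stack=[empty] mem=[0,0,0,0]
After op 9 (RCL M0): stack=[0] mem=[0,0,0,0]
After op 10 (pop): stack=[empty] mem=[0,0,0,0]
After op 11 (push 5): stack=[5] mem=[0,0,0,0]
After op 12 (RCL M0): stack=[5,0] mem=[0,0,0,0]

Answer: [5, 0]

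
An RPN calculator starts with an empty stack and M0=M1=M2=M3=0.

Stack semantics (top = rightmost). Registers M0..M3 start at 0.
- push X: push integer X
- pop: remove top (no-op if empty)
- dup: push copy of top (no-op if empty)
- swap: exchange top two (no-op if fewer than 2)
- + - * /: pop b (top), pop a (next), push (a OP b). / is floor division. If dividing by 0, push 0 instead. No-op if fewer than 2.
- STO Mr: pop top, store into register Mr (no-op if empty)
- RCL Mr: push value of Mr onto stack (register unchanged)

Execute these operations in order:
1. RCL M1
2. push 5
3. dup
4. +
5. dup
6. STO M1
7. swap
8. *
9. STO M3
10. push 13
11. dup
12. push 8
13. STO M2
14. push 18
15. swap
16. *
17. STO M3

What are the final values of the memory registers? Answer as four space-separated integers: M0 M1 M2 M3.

After op 1 (RCL M1): stack=[0] mem=[0,0,0,0]
After op 2 (push 5): stack=[0,5] mem=[0,0,0,0]
After op 3 (dup): stack=[0,5,5] mem=[0,0,0,0]
After op 4 (+): stack=[0,10] mem=[0,0,0,0]
After op 5 (dup): stack=[0,10,10] mem=[0,0,0,0]
After op 6 (STO M1): stack=[0,10] mem=[0,10,0,0]
After op 7 (swap): stack=[10,0] mem=[0,10,0,0]
After op 8 (*): stack=[0] mem=[0,10,0,0]
After op 9 (STO M3): stack=[empty] mem=[0,10,0,0]
After op 10 (push 13): stack=[13] mem=[0,10,0,0]
After op 11 (dup): stack=[13,13] mem=[0,10,0,0]
After op 12 (push 8): stack=[13,13,8] mem=[0,10,0,0]
After op 13 (STO M2): stack=[13,13] mem=[0,10,8,0]
After op 14 (push 18): stack=[13,13,18] mem=[0,10,8,0]
After op 15 (swap): stack=[13,18,13] mem=[0,10,8,0]
After op 16 (*): stack=[13,234] mem=[0,10,8,0]
After op 17 (STO M3): stack=[13] mem=[0,10,8,234]

Answer: 0 10 8 234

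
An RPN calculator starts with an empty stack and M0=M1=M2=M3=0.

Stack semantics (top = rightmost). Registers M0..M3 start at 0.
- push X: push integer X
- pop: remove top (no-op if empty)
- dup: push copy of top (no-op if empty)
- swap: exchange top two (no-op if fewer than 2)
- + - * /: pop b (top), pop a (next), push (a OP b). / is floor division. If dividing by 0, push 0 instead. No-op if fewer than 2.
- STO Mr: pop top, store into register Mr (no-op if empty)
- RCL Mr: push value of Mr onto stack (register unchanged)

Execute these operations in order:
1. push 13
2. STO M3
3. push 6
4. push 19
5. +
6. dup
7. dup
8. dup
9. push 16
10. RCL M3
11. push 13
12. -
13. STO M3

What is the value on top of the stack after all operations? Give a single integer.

After op 1 (push 13): stack=[13] mem=[0,0,0,0]
After op 2 (STO M3): stack=[empty] mem=[0,0,0,13]
After op 3 (push 6): stack=[6] mem=[0,0,0,13]
After op 4 (push 19): stack=[6,19] mem=[0,0,0,13]
After op 5 (+): stack=[25] mem=[0,0,0,13]
After op 6 (dup): stack=[25,25] mem=[0,0,0,13]
After op 7 (dup): stack=[25,25,25] mem=[0,0,0,13]
After op 8 (dup): stack=[25,25,25,25] mem=[0,0,0,13]
After op 9 (push 16): stack=[25,25,25,25,16] mem=[0,0,0,13]
After op 10 (RCL M3): stack=[25,25,25,25,16,13] mem=[0,0,0,13]
After op 11 (push 13): stack=[25,25,25,25,16,13,13] mem=[0,0,0,13]
After op 12 (-): stack=[25,25,25,25,16,0] mem=[0,0,0,13]
After op 13 (STO M3): stack=[25,25,25,25,16] mem=[0,0,0,0]

Answer: 16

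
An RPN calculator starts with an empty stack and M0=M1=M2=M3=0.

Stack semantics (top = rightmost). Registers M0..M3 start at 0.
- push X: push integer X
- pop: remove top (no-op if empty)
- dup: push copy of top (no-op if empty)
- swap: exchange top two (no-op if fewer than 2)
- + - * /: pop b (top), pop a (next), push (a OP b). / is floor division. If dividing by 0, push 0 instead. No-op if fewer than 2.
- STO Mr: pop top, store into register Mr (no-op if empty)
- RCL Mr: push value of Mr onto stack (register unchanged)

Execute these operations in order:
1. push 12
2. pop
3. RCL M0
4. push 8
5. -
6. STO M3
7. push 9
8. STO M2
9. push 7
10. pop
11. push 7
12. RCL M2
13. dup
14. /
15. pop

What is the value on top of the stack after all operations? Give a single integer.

Answer: 7

Derivation:
After op 1 (push 12): stack=[12] mem=[0,0,0,0]
After op 2 (pop): stack=[empty] mem=[0,0,0,0]
After op 3 (RCL M0): stack=[0] mem=[0,0,0,0]
After op 4 (push 8): stack=[0,8] mem=[0,0,0,0]
After op 5 (-): stack=[-8] mem=[0,0,0,0]
After op 6 (STO M3): stack=[empty] mem=[0,0,0,-8]
After op 7 (push 9): stack=[9] mem=[0,0,0,-8]
After op 8 (STO M2): stack=[empty] mem=[0,0,9,-8]
After op 9 (push 7): stack=[7] mem=[0,0,9,-8]
After op 10 (pop): stack=[empty] mem=[0,0,9,-8]
After op 11 (push 7): stack=[7] mem=[0,0,9,-8]
After op 12 (RCL M2): stack=[7,9] mem=[0,0,9,-8]
After op 13 (dup): stack=[7,9,9] mem=[0,0,9,-8]
After op 14 (/): stack=[7,1] mem=[0,0,9,-8]
After op 15 (pop): stack=[7] mem=[0,0,9,-8]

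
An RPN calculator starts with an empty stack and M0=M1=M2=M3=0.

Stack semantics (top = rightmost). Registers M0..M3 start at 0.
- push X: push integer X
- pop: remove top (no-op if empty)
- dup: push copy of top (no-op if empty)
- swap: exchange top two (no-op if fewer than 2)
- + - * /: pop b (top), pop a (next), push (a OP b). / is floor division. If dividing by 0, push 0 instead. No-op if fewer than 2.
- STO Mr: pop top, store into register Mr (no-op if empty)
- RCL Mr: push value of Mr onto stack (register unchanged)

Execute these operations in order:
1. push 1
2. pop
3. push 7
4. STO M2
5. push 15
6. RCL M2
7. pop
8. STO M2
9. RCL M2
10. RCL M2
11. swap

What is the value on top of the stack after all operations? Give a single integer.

Answer: 15

Derivation:
After op 1 (push 1): stack=[1] mem=[0,0,0,0]
After op 2 (pop): stack=[empty] mem=[0,0,0,0]
After op 3 (push 7): stack=[7] mem=[0,0,0,0]
After op 4 (STO M2): stack=[empty] mem=[0,0,7,0]
After op 5 (push 15): stack=[15] mem=[0,0,7,0]
After op 6 (RCL M2): stack=[15,7] mem=[0,0,7,0]
After op 7 (pop): stack=[15] mem=[0,0,7,0]
After op 8 (STO M2): stack=[empty] mem=[0,0,15,0]
After op 9 (RCL M2): stack=[15] mem=[0,0,15,0]
After op 10 (RCL M2): stack=[15,15] mem=[0,0,15,0]
After op 11 (swap): stack=[15,15] mem=[0,0,15,0]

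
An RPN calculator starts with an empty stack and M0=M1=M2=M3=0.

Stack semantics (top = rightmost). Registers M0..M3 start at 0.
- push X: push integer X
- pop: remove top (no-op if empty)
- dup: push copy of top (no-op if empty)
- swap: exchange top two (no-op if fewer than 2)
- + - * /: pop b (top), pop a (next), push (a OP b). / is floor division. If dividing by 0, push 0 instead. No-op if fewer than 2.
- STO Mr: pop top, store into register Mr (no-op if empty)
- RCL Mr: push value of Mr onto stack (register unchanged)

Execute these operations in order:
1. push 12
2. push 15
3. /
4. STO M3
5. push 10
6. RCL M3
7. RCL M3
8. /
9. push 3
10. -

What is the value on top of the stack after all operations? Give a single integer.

Answer: -3

Derivation:
After op 1 (push 12): stack=[12] mem=[0,0,0,0]
After op 2 (push 15): stack=[12,15] mem=[0,0,0,0]
After op 3 (/): stack=[0] mem=[0,0,0,0]
After op 4 (STO M3): stack=[empty] mem=[0,0,0,0]
After op 5 (push 10): stack=[10] mem=[0,0,0,0]
After op 6 (RCL M3): stack=[10,0] mem=[0,0,0,0]
After op 7 (RCL M3): stack=[10,0,0] mem=[0,0,0,0]
After op 8 (/): stack=[10,0] mem=[0,0,0,0]
After op 9 (push 3): stack=[10,0,3] mem=[0,0,0,0]
After op 10 (-): stack=[10,-3] mem=[0,0,0,0]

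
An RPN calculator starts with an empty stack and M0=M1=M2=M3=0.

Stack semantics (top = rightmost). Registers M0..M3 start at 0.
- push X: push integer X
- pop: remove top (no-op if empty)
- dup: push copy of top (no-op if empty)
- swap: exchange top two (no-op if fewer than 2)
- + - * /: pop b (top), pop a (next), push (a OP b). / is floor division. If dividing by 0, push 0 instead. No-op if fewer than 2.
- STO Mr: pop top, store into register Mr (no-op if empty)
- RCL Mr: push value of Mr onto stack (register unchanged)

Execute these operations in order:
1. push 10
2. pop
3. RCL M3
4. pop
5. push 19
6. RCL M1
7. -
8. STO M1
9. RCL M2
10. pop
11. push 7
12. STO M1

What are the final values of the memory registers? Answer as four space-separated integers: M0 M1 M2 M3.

After op 1 (push 10): stack=[10] mem=[0,0,0,0]
After op 2 (pop): stack=[empty] mem=[0,0,0,0]
After op 3 (RCL M3): stack=[0] mem=[0,0,0,0]
After op 4 (pop): stack=[empty] mem=[0,0,0,0]
After op 5 (push 19): stack=[19] mem=[0,0,0,0]
After op 6 (RCL M1): stack=[19,0] mem=[0,0,0,0]
After op 7 (-): stack=[19] mem=[0,0,0,0]
After op 8 (STO M1): stack=[empty] mem=[0,19,0,0]
After op 9 (RCL M2): stack=[0] mem=[0,19,0,0]
After op 10 (pop): stack=[empty] mem=[0,19,0,0]
After op 11 (push 7): stack=[7] mem=[0,19,0,0]
After op 12 (STO M1): stack=[empty] mem=[0,7,0,0]

Answer: 0 7 0 0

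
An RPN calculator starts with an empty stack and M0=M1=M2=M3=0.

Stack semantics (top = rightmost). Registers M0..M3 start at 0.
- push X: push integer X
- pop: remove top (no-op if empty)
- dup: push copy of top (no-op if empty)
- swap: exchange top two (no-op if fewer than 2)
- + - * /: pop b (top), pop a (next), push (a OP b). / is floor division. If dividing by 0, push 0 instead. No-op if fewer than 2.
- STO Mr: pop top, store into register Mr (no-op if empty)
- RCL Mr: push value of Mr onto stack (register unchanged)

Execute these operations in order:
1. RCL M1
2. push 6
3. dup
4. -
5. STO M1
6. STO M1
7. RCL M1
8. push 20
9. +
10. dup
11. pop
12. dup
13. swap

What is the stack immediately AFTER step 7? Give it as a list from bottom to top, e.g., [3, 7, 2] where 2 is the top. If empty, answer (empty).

After op 1 (RCL M1): stack=[0] mem=[0,0,0,0]
After op 2 (push 6): stack=[0,6] mem=[0,0,0,0]
After op 3 (dup): stack=[0,6,6] mem=[0,0,0,0]
After op 4 (-): stack=[0,0] mem=[0,0,0,0]
After op 5 (STO M1): stack=[0] mem=[0,0,0,0]
After op 6 (STO M1): stack=[empty] mem=[0,0,0,0]
After op 7 (RCL M1): stack=[0] mem=[0,0,0,0]

[0]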